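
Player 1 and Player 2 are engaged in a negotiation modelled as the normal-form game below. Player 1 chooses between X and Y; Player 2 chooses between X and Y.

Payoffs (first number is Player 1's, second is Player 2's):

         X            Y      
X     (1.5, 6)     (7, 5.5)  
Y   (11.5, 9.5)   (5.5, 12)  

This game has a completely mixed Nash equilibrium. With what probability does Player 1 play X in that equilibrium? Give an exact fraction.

Let r be the probability that Player 1 plays X. In a completely mixed equilibrium, Player 2 must be indifferent between X and Y.
Player 2's expected payoff from X is 6r + 9.5(1−r); from Y it is 5.5r + 12(1−r).
Setting these equal: −3.5r + 9.5 = −6.5r + 12, so r = 5/6.

5/6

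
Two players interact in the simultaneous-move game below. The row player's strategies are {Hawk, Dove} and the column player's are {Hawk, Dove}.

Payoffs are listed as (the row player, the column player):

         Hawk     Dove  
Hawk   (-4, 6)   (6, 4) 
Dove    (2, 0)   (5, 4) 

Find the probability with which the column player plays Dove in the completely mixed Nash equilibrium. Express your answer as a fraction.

Let y be the probability that the column player plays Hawk. In a completely mixed equilibrium, the row player must be indifferent between Hawk and Dove.
The row player's expected payoff from Hawk is −4y + 6(1−y); from Dove it is 2y + 5(1−y).
Setting these equal: −10y + 6 = −3y + 5, so y = 1/7.
Therefore the column player plays Dove with probability 1 − 1/7 = 6/7.

6/7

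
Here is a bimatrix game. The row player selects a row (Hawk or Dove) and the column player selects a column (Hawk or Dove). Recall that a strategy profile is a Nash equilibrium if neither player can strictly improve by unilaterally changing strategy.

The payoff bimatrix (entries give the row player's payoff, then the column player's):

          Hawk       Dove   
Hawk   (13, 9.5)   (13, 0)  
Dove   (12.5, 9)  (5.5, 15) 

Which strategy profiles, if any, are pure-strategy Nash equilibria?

(Hawk, Hawk)

(Hawk, Hawk): the row player gets 13 ≥ 12.5 from Dove, and the column player gets 9.5 ≥ 0 from Dove — Nash equilibrium.
(Hawk, Dove): the column player prefers Hawk (9.5 > 0) — not an equilibrium.
(Dove, Hawk): the row player prefers Hawk (13 > 12.5); the column player prefers Dove (15 > 9) — not an equilibrium.
(Dove, Dove): the row player prefers Hawk (13 > 5.5) — not an equilibrium.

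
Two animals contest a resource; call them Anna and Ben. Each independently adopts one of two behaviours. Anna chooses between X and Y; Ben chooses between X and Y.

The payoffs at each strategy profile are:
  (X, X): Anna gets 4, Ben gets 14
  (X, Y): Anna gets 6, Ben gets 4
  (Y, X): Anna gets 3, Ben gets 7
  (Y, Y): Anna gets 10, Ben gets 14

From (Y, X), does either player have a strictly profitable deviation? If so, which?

Anna at (Y, X) earns 3; deviating to X yields 4 — a strict improvement.
Ben earns 7; deviating to Y yields 14 — a strict improvement.
Both Anna and Ben have strictly profitable deviations.

Both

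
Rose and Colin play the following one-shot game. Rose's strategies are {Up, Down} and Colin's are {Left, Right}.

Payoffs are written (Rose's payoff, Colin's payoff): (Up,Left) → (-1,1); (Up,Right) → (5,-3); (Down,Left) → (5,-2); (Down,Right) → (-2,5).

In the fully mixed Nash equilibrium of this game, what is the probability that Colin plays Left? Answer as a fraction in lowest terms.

Let c be the probability that Colin plays Left. In a completely mixed equilibrium, Rose must be indifferent between Up and Down.
Rose's expected payoff from Up is −c + 5(1−c); from Down it is 5c − 2(1−c).
Setting these equal: −6c + 5 = 7c − 2, so c = 7/13.

7/13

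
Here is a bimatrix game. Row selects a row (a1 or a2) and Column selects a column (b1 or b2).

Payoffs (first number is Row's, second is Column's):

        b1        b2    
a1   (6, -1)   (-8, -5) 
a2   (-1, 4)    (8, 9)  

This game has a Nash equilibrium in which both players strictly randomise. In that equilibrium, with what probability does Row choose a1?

Let p be the probability that Row plays a1. In a completely mixed equilibrium, Column must be indifferent between b1 and b2.
Column's expected payoff from b1 is −p + 4(1−p); from b2 it is −5p + 9(1−p).
Setting these equal: −5p + 4 = −14p + 9, so p = 5/9.

5/9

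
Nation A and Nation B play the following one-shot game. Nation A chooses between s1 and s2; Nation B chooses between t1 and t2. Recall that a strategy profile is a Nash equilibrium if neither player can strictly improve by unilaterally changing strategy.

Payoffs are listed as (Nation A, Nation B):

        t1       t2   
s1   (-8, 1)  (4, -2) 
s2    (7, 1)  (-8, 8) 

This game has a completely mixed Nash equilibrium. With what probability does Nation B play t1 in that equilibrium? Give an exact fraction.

4/9

Let y be the probability that Nation B plays t1. In a completely mixed equilibrium, Nation A must be indifferent between s1 and s2.
Nation A's expected payoff from s1 is −8y + 4(1−y); from s2 it is 7y − 8(1−y).
Setting these equal: −12y + 4 = 15y − 8, so y = 4/9.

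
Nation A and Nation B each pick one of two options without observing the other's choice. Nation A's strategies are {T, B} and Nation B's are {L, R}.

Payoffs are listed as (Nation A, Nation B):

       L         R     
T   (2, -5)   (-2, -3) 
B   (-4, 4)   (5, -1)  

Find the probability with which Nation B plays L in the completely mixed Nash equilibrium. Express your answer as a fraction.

Let y be the probability that Nation B plays L. In a completely mixed equilibrium, Nation A must be indifferent between T and B.
Nation A's expected payoff from T is 2y − 2(1−y); from B it is −4y + 5(1−y).
Setting these equal: 4y − 2 = −9y + 5, so y = 7/13.

7/13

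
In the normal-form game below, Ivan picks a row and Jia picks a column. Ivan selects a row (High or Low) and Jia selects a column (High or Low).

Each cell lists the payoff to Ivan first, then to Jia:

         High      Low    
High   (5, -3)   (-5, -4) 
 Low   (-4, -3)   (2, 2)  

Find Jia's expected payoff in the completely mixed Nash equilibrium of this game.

First find x, the probability Ivan plays High, from Jia's indifference between High and Low: −3x − 3(1−x) = −4x + 2(1−x), giving x = 5/6.
Since Jia is indifferent in equilibrium, Jia's expected payoff equals the payoff from either column against (5/6, 1/6). Using High: −3(5/6) − 3(1/6) = -3.

-3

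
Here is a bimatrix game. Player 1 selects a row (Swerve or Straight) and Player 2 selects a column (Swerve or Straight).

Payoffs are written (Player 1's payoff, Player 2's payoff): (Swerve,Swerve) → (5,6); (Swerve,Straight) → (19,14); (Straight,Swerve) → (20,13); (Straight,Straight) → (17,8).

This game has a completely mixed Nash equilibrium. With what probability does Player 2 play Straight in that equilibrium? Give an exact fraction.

Let y be the probability that Player 2 plays Swerve. In a completely mixed equilibrium, Player 1 must be indifferent between Swerve and Straight.
Player 1's expected payoff from Swerve is 5y + 19(1−y); from Straight it is 20y + 17(1−y).
Setting these equal: −14y + 19 = 3y + 17, so y = 2/17.
Therefore Player 2 plays Straight with probability 1 − 2/17 = 15/17.

15/17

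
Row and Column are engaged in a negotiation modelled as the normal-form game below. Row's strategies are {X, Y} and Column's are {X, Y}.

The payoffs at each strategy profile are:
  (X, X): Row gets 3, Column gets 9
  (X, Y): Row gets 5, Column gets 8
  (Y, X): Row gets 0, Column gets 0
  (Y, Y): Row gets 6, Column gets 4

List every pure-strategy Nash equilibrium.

(X, X): Row gets 3 ≥ 0 from Y, and Column gets 9 ≥ 8 from Y — Nash equilibrium.
(X, Y): Row prefers Y (6 > 5); Column prefers X (9 > 8) — not an equilibrium.
(Y, X): Row prefers X (3 > 0); Column prefers Y (4 > 0) — not an equilibrium.
(Y, Y): Row gets 6 ≥ 5 from X, and Column gets 4 ≥ 0 from X — Nash equilibrium.

(X, X) and (Y, Y)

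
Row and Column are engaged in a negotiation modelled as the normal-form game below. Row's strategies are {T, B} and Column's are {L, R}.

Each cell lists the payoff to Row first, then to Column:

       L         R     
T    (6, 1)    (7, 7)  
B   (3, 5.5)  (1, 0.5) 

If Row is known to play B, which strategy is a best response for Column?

Against B, Column earns 5.5 from L and 0.5 from R.
So L is the best response.

L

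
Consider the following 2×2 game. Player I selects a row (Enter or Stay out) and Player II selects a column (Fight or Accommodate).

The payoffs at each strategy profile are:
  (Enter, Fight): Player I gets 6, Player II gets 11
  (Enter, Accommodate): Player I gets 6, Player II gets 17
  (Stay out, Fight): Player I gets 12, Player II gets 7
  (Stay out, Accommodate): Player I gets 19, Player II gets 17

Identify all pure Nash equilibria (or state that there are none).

(Enter, Fight): Player I prefers Stay out (12 > 6); Player II prefers Accommodate (17 > 11) — not an equilibrium.
(Enter, Accommodate): Player I prefers Stay out (19 > 6) — not an equilibrium.
(Stay out, Fight): Player II prefers Accommodate (17 > 7) — not an equilibrium.
(Stay out, Accommodate): Player I gets 19 ≥ 6 from Enter, and Player II gets 17 ≥ 7 from Fight — Nash equilibrium.

(Stay out, Accommodate)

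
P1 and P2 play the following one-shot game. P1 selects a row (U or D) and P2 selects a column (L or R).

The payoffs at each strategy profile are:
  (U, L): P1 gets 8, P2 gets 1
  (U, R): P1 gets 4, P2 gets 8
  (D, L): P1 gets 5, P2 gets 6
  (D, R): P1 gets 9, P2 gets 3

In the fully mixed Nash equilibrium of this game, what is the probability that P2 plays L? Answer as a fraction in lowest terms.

5/8

Let y be the probability that P2 plays L. In a completely mixed equilibrium, P1 must be indifferent between U and D.
P1's expected payoff from U is 8y + 4(1−y); from D it is 5y + 9(1−y).
Setting these equal: 4y + 4 = −4y + 9, so y = 5/8.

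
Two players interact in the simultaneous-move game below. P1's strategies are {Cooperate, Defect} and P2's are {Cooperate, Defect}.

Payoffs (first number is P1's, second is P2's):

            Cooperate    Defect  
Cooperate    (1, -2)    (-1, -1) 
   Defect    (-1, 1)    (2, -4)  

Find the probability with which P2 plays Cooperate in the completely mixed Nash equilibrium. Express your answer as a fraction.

3/5

Let c be the probability that P2 plays Cooperate. In a completely mixed equilibrium, P1 must be indifferent between Cooperate and Defect.
P1's expected payoff from Cooperate is c − (1−c); from Defect it is −c + 2(1−c).
Setting these equal: 2c − 1 = −3c + 2, so c = 3/5.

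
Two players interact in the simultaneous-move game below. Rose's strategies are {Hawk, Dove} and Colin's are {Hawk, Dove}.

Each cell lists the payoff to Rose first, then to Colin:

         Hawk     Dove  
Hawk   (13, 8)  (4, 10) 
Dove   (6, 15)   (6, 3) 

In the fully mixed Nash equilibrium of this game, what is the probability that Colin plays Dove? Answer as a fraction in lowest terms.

7/9

Let q be the probability that Colin plays Hawk. In a completely mixed equilibrium, Rose must be indifferent between Hawk and Dove.
Rose's expected payoff from Hawk is 13q + 4(1−q); from Dove it is 6q + 6(1−q).
Setting these equal: 9q + 4 = 6, so q = 2/9.
Therefore Colin plays Dove with probability 1 − 2/9 = 7/9.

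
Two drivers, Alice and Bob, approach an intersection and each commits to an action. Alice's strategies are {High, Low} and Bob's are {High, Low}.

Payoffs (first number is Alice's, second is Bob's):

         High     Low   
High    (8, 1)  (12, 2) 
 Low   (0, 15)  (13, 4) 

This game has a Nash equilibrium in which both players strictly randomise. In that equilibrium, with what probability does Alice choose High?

11/12

Let x be the probability that Alice plays High. In a completely mixed equilibrium, Bob must be indifferent between High and Low.
Bob's expected payoff from High is x + 15(1−x); from Low it is 2x + 4(1−x).
Setting these equal: −14x + 15 = −2x + 4, so x = 11/12.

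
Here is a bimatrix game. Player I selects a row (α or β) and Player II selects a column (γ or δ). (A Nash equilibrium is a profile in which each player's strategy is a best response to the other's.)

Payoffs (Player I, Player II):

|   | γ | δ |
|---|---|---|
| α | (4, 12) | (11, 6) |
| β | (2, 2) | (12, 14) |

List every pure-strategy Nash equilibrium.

(α, γ): Player I gets 4 ≥ 2 from β, and Player II gets 12 ≥ 6 from δ — Nash equilibrium.
(α, δ): Player I prefers β (12 > 11); Player II prefers γ (12 > 6) — not an equilibrium.
(β, γ): Player I prefers α (4 > 2); Player II prefers δ (14 > 2) — not an equilibrium.
(β, δ): Player I gets 12 ≥ 11 from α, and Player II gets 14 ≥ 2 from γ — Nash equilibrium.

(α, γ) and (β, δ)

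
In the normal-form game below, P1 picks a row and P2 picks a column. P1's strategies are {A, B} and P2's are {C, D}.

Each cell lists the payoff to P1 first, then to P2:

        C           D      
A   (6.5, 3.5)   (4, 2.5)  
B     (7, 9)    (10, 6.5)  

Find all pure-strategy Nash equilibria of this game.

(B, C)

(A, C): P1 prefers B (7 > 6.5) — not an equilibrium.
(A, D): P1 prefers B (10 > 4); P2 prefers C (3.5 > 2.5) — not an equilibrium.
(B, C): P1 gets 7 ≥ 6.5 from A, and P2 gets 9 ≥ 6.5 from D — Nash equilibrium.
(B, D): P2 prefers C (9 > 6.5) — not an equilibrium.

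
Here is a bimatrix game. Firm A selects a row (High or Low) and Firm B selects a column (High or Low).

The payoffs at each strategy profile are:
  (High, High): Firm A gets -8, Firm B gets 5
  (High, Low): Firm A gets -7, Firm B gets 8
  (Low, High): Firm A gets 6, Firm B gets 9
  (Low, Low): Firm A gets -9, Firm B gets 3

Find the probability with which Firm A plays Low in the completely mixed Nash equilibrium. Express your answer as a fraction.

Let r be the probability that Firm A plays High. In a completely mixed equilibrium, Firm B must be indifferent between High and Low.
Firm B's expected payoff from High is 5r + 9(1−r); from Low it is 8r + 3(1−r).
Setting these equal: −4r + 9 = 5r + 3, so r = 2/3.
Therefore Firm A plays Low with probability 1 − 2/3 = 1/3.

1/3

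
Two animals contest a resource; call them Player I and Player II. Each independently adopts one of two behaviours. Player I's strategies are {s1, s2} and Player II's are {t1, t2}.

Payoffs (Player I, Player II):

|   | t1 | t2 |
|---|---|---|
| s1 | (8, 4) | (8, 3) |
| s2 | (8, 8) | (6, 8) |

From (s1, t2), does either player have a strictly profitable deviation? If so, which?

Player I at (s1, t2) earns 8; deviating to s2 yields 6 — not better.
Player II earns 3; deviating to t1 yields 4 — a strict improvement.
Only Player II has a strictly profitable deviation.

Player II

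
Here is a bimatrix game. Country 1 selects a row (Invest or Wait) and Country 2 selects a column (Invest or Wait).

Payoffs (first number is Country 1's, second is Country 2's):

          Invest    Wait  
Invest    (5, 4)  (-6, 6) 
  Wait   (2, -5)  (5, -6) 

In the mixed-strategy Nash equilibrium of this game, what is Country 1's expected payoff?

37/14

First find y, the probability Country 2 plays Invest, from Country 1's indifference between Invest and Wait: 5y − 6(1−y) = 2y + 5(1−y), giving y = 11/14.
Since Country 1 is indifferent in equilibrium, Country 1's expected payoff equals the payoff from either row against (11/14, 3/14). Using Invest: 5(11/14) − 6(3/14) = 37/14.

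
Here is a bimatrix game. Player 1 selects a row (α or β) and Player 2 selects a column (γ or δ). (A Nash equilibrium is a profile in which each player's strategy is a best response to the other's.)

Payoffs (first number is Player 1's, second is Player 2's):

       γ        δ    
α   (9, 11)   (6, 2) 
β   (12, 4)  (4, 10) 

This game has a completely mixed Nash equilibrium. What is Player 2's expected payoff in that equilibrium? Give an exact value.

34/5

First find p, the probability Player 1 plays α, from Player 2's indifference between γ and δ: 11p + 4(1−p) = 2p + 10(1−p), giving p = 2/5.
Since Player 2 is indifferent in equilibrium, Player 2's expected payoff equals the payoff from either column against (2/5, 3/5). Using γ: 11(2/5) + 4(3/5) = 34/5.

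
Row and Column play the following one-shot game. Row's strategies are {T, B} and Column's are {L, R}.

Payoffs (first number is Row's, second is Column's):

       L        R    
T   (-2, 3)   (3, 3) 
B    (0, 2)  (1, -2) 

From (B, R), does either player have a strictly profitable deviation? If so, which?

Row at (B, R) earns 1; deviating to T yields 3 — a strict improvement.
Column earns -2; deviating to L yields 2 — a strict improvement.
Both Row and Column have strictly profitable deviations.

Both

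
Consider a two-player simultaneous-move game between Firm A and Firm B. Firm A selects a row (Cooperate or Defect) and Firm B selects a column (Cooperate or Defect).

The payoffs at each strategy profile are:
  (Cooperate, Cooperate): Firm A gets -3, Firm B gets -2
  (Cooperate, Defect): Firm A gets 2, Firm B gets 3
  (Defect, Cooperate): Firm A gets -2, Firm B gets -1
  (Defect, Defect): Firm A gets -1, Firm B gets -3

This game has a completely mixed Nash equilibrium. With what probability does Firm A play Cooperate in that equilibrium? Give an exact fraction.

Let x be the probability that Firm A plays Cooperate. In a completely mixed equilibrium, Firm B must be indifferent between Cooperate and Defect.
Firm B's expected payoff from Cooperate is −2x − (1−x); from Defect it is 3x − 3(1−x).
Setting these equal: −x − 1 = 6x − 3, so x = 2/7.

2/7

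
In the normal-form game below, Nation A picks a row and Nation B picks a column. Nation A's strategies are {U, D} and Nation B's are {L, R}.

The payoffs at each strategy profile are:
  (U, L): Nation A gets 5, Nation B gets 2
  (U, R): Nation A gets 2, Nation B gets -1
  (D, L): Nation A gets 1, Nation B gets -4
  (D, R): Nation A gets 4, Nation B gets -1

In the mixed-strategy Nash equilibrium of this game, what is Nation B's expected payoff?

First find x, the probability Nation A plays U, from Nation B's indifference between L and R: 2x − 4(1−x) = −x − (1−x), giving x = 1/2.
Since Nation B is indifferent in equilibrium, Nation B's expected payoff equals the payoff from either column against (1/2, 1/2). Using L: 2(1/2) − 4(1/2) = -1.

-1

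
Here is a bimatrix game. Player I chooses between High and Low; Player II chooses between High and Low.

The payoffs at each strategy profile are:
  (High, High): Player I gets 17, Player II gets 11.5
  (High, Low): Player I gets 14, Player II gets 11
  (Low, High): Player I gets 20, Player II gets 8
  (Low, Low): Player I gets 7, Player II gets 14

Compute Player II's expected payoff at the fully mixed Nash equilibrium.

146/13

First find x, the probability Player I plays High, from Player II's indifference between High and Low: 11.5x + 8(1−x) = 11x + 14(1−x), giving x = 12/13.
Since Player II is indifferent in equilibrium, Player II's expected payoff equals the payoff from either column against (12/13, 1/13). Using High: 11.5(12/13) + 8(1/13) = 146/13.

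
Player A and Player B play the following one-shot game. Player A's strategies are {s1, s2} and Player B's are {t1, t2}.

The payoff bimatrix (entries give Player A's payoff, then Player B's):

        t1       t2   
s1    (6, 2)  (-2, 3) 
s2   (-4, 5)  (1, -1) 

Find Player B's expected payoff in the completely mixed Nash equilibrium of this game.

17/7

First find p, the probability Player A plays s1, from Player B's indifference between t1 and t2: 2p + 5(1−p) = 3p − (1−p), giving p = 6/7.
Since Player B is indifferent in equilibrium, Player B's expected payoff equals the payoff from either column against (6/7, 1/7). Using t1: 2(6/7) + 5(1/7) = 17/7.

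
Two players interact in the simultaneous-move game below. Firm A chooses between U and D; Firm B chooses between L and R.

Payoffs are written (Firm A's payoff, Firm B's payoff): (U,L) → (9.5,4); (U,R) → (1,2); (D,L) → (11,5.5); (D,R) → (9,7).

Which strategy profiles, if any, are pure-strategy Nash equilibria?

(U, L): Firm A prefers D (11 > 9.5) — not an equilibrium.
(U, R): Firm A prefers D (9 > 1); Firm B prefers L (4 > 2) — not an equilibrium.
(D, L): Firm B prefers R (7 > 5.5) — not an equilibrium.
(D, R): Firm A gets 9 ≥ 1 from U, and Firm B gets 7 ≥ 5.5 from L — Nash equilibrium.

(D, R)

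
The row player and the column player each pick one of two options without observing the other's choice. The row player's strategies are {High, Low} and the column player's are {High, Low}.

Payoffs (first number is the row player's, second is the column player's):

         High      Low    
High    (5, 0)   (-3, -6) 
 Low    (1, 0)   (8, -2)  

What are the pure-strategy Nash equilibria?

(High, High): the row player gets 5 ≥ 1 from Low, and the column player gets 0 ≥ -6 from Low — Nash equilibrium.
(High, Low): the row player prefers Low (8 > -3); the column player prefers High (0 > -6) — not an equilibrium.
(Low, High): the row player prefers High (5 > 1) — not an equilibrium.
(Low, Low): the column player prefers High (0 > -2) — not an equilibrium.

(High, High)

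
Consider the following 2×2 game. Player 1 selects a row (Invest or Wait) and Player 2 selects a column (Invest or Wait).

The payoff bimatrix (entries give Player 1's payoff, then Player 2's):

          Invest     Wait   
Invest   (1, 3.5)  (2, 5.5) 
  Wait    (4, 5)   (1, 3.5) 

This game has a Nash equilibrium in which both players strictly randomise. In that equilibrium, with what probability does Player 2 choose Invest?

1/4

Let y be the probability that Player 2 plays Invest. In a completely mixed equilibrium, Player 1 must be indifferent between Invest and Wait.
Player 1's expected payoff from Invest is y + 2(1−y); from Wait it is 4y + (1−y).
Setting these equal: −y + 2 = 3y + 1, so y = 1/4.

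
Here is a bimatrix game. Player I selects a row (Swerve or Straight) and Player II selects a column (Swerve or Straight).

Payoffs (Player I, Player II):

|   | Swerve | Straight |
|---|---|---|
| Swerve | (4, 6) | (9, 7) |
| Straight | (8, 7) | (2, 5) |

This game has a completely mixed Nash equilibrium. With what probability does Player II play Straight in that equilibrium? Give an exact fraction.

4/11

Let y be the probability that Player II plays Swerve. In a completely mixed equilibrium, Player I must be indifferent between Swerve and Straight.
Player I's expected payoff from Swerve is 4y + 9(1−y); from Straight it is 8y + 2(1−y).
Setting these equal: −5y + 9 = 6y + 2, so y = 7/11.
Therefore Player II plays Straight with probability 1 − 7/11 = 4/11.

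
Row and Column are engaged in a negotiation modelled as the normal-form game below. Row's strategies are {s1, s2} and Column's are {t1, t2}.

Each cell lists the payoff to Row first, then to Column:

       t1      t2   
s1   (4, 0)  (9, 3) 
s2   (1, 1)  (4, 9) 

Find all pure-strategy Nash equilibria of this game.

(s1, t2)

(s1, t1): Column prefers t2 (3 > 0) — not an equilibrium.
(s1, t2): Row gets 9 ≥ 4 from s2, and Column gets 3 ≥ 0 from t1 — Nash equilibrium.
(s2, t1): Row prefers s1 (4 > 1); Column prefers t2 (9 > 1) — not an equilibrium.
(s2, t2): Row prefers s1 (9 > 4) — not an equilibrium.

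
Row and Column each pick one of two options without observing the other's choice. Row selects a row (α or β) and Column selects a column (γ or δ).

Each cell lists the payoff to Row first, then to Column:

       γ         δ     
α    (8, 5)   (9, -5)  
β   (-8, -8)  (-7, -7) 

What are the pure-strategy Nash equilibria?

(α, γ)

(α, γ): Row gets 8 ≥ -8 from β, and Column gets 5 ≥ -5 from δ — Nash equilibrium.
(α, δ): Column prefers γ (5 > -5) — not an equilibrium.
(β, γ): Row prefers α (8 > -8); Column prefers δ (-7 > -8) — not an equilibrium.
(β, δ): Row prefers α (9 > -7) — not an equilibrium.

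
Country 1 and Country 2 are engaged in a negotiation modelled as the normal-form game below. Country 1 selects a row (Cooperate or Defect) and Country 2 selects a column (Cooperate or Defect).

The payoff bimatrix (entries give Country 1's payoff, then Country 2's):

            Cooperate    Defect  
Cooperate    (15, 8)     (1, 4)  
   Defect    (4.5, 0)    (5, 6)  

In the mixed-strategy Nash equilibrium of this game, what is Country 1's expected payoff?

First find q, the probability Country 2 plays Cooperate, from Country 1's indifference between Cooperate and Defect: 15q + (1−q) = 4.5q + 5(1−q), giving q = 8/29.
Since Country 1 is indifferent in equilibrium, Country 1's expected payoff equals the payoff from either row against (8/29, 21/29). Using Cooperate: 15(8/29) + (21/29) = 141/29.

141/29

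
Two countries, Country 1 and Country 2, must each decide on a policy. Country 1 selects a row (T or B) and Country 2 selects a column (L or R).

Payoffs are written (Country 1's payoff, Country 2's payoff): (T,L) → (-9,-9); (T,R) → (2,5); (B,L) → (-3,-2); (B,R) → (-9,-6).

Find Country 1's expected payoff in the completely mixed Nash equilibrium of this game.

-87/17

First find q, the probability Country 2 plays L, from Country 1's indifference between T and B: −9q + 2(1−q) = −3q − 9(1−q), giving q = 11/17.
Since Country 1 is indifferent in equilibrium, Country 1's expected payoff equals the payoff from either row against (11/17, 6/17). Using T: −9(11/17) + 2(6/17) = -87/17.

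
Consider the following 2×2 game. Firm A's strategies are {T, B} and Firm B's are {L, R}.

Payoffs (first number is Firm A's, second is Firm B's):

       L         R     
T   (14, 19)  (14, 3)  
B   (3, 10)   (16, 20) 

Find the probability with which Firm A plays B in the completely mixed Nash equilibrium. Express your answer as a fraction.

8/13

Let p be the probability that Firm A plays T. In a completely mixed equilibrium, Firm B must be indifferent between L and R.
Firm B's expected payoff from L is 19p + 10(1−p); from R it is 3p + 20(1−p).
Setting these equal: 9p + 10 = −17p + 20, so p = 5/13.
Therefore Firm A plays B with probability 1 − 5/13 = 8/13.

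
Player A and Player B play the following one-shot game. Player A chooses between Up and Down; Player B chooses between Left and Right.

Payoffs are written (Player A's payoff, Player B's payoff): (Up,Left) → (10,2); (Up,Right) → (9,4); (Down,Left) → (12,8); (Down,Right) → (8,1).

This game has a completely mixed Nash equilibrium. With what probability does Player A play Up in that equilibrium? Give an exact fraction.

Let p be the probability that Player A plays Up. In a completely mixed equilibrium, Player B must be indifferent between Left and Right.
Player B's expected payoff from Left is 2p + 8(1−p); from Right it is 4p + (1−p).
Setting these equal: −6p + 8 = 3p + 1, so p = 7/9.

7/9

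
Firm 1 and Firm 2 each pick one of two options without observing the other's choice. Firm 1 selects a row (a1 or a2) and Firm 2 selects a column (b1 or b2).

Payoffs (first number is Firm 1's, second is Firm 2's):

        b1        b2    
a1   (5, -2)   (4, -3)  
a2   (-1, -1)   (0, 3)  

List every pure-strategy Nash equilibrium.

(a1, b1): Firm 1 gets 5 ≥ -1 from a2, and Firm 2 gets -2 ≥ -3 from b2 — Nash equilibrium.
(a1, b2): Firm 2 prefers b1 (-2 > -3) — not an equilibrium.
(a2, b1): Firm 1 prefers a1 (5 > -1); Firm 2 prefers b2 (3 > -1) — not an equilibrium.
(a2, b2): Firm 1 prefers a1 (4 > 0) — not an equilibrium.

(a1, b1)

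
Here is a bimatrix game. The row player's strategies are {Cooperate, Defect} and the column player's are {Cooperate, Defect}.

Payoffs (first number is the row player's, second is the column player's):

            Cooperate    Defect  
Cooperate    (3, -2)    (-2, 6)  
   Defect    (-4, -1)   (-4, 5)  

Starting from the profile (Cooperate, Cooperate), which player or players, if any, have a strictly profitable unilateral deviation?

The row player at (Cooperate, Cooperate) earns 3; deviating to Defect yields -4 — not better.
The column player earns -2; deviating to Defect yields 6 — a strict improvement.
Only the column player has a strictly profitable deviation.

The column player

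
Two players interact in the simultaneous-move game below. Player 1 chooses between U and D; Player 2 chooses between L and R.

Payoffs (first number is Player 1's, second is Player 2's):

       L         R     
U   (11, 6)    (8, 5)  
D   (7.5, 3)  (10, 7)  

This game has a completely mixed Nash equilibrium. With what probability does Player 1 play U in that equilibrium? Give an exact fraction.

4/5

Let p be the probability that Player 1 plays U. In a completely mixed equilibrium, Player 2 must be indifferent between L and R.
Player 2's expected payoff from L is 6p + 3(1−p); from R it is 5p + 7(1−p).
Setting these equal: 3p + 3 = −2p + 7, so p = 4/5.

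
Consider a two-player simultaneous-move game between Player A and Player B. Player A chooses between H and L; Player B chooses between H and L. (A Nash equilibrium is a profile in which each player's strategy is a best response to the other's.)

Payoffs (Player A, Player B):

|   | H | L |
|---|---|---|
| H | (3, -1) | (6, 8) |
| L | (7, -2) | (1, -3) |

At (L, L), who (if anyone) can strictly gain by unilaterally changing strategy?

Player A at (L, L) earns 1; deviating to H yields 6 — a strict improvement.
Player B earns -3; deviating to H yields -2 — a strict improvement.
Both Player A and Player B have strictly profitable deviations.

Both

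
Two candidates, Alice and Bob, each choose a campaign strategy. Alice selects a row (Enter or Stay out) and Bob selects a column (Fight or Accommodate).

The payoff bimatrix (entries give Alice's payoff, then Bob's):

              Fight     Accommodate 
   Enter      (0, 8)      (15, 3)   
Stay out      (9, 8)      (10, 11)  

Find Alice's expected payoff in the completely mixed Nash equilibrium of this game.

135/14

First find q, the probability Bob plays Fight, from Alice's indifference between Enter and Stay out: 15(1−q) = 9q + 10(1−q), giving q = 5/14.
Since Alice is indifferent in equilibrium, Alice's expected payoff equals the payoff from either row against (5/14, 9/14). Using Enter: 15(9/14) = 135/14.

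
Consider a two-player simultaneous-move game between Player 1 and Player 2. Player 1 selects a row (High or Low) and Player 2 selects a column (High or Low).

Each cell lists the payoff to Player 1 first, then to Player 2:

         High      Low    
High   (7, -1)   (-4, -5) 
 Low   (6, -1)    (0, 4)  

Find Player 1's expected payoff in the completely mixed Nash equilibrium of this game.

24/5

First find y, the probability Player 2 plays High, from Player 1's indifference between High and Low: 7y − 4(1−y) = 6y, giving y = 4/5.
Since Player 1 is indifferent in equilibrium, Player 1's expected payoff equals the payoff from either row against (4/5, 1/5). Using High: 7(4/5) − 4(1/5) = 24/5.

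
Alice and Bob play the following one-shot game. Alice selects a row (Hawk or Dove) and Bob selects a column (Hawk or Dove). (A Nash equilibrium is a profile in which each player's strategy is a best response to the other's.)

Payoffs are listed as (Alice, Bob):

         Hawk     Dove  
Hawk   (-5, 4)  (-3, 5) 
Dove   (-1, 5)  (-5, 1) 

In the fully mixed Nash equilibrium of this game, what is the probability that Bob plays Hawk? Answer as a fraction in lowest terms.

Let q be the probability that Bob plays Hawk. In a completely mixed equilibrium, Alice must be indifferent between Hawk and Dove.
Alice's expected payoff from Hawk is −5q − 3(1−q); from Dove it is −q − 5(1−q).
Setting these equal: −2q − 3 = 4q − 5, so q = 1/3.

1/3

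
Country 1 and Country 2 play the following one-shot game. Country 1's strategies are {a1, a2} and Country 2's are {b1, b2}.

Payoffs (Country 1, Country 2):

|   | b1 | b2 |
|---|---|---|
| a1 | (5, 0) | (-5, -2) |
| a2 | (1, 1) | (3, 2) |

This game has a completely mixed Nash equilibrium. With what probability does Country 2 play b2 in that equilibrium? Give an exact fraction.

Let y be the probability that Country 2 plays b1. In a completely mixed equilibrium, Country 1 must be indifferent between a1 and a2.
Country 1's expected payoff from a1 is 5y − 5(1−y); from a2 it is y + 3(1−y).
Setting these equal: 10y − 5 = −2y + 3, so y = 2/3.
Therefore Country 2 plays b2 with probability 1 − 2/3 = 1/3.

1/3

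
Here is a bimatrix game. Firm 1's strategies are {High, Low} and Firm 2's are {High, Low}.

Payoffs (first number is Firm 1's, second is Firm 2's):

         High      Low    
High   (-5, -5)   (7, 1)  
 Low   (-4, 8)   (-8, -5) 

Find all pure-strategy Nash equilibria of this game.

(High, Low) and (Low, High)

(High, High): Firm 1 prefers Low (-4 > -5); Firm 2 prefers Low (1 > -5) — not an equilibrium.
(High, Low): Firm 1 gets 7 ≥ -8 from Low, and Firm 2 gets 1 ≥ -5 from High — Nash equilibrium.
(Low, High): Firm 1 gets -4 ≥ -5 from High, and Firm 2 gets 8 ≥ -5 from Low — Nash equilibrium.
(Low, Low): Firm 1 prefers High (7 > -8); Firm 2 prefers High (8 > -5) — not an equilibrium.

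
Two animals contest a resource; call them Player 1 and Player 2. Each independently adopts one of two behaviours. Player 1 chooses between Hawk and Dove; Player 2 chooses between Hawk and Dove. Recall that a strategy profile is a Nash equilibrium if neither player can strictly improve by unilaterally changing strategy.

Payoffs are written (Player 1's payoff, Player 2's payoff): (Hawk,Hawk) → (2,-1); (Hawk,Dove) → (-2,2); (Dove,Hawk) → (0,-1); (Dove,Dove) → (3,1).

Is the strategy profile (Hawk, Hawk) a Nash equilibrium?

No

At (Hawk, Hawk), Player 1 earns 2; switching to Dove would give 0, so Player 1 has no profitable deviation.
Player 2 earns -1; switching to Dove would give 2, so Player 2 would deviate.
Since at least one player can profitably deviate, this is not a Nash equilibrium.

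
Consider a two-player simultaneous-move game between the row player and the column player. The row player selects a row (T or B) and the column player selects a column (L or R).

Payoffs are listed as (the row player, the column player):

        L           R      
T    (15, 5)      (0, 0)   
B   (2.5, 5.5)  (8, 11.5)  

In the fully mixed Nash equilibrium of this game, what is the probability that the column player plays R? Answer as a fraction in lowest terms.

25/41

Let q be the probability that the column player plays L. In a completely mixed equilibrium, the row player must be indifferent between T and B.
The row player's expected payoff from T is 15q; from B it is 2.5q + 8(1−q).
Setting these equal: 15q = −5.5q + 8, so q = 16/41.
Therefore the column player plays R with probability 1 − 16/41 = 25/41.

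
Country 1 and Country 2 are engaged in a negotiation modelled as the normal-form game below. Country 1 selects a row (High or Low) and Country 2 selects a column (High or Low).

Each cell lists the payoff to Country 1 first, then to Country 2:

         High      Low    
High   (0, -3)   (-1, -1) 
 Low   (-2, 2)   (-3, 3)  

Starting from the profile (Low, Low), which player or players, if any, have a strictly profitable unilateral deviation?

Country 1

Country 1 at (Low, Low) earns -3; deviating to High yields -1 — a strict improvement.
Country 2 earns 3; deviating to High yields 2 — not better.
Only Country 1 has a strictly profitable deviation.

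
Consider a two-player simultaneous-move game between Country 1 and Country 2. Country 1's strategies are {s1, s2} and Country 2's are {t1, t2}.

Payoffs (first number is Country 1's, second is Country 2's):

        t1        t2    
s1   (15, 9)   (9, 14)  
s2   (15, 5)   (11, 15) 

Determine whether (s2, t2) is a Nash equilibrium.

Yes

At (s2, t2), Country 1 earns 11; switching to s1 would give 9, so Country 1 has no profitable deviation.
Country 2 earns 15; switching to t1 would give 5, so Country 2 has no profitable deviation.
Neither player can gain by a unilateral deviation, so this profile is a Nash equilibrium.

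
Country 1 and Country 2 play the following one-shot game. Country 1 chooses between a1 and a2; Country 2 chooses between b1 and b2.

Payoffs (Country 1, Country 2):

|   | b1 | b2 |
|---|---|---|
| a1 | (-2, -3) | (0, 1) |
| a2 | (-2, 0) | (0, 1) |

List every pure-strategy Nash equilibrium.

(a1, b2) and (a2, b2)

(a1, b1): Country 2 prefers b2 (1 > -3) — not an equilibrium.
(a1, b2): Country 1 gets 0 ≥ 0 from a2, and Country 2 gets 1 ≥ -3 from b1 — Nash equilibrium.
(a2, b1): Country 2 prefers b2 (1 > 0) — not an equilibrium.
(a2, b2): Country 1 gets 0 ≥ 0 from a1, and Country 2 gets 1 ≥ 0 from b1 — Nash equilibrium.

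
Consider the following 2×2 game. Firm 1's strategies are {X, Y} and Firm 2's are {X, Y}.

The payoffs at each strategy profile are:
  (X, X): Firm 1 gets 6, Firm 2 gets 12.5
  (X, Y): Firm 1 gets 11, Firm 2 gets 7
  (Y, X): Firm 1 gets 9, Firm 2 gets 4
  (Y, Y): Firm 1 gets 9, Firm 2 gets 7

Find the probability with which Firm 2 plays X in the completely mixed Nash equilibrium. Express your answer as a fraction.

Let y be the probability that Firm 2 plays X. In a completely mixed equilibrium, Firm 1 must be indifferent between X and Y.
Firm 1's expected payoff from X is 6y + 11(1−y); from Y it is 9y + 9(1−y).
Setting these equal: −5y + 11 = 9, so y = 2/5.

2/5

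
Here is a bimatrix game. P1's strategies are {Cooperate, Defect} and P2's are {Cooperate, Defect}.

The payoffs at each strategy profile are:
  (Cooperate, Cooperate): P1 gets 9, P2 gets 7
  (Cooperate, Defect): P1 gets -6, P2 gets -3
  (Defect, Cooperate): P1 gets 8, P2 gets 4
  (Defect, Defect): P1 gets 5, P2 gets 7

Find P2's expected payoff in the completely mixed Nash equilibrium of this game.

61/13

First find x, the probability P1 plays Cooperate, from P2's indifference between Cooperate and Defect: 7x + 4(1−x) = −3x + 7(1−x), giving x = 3/13.
Since P2 is indifferent in equilibrium, P2's expected payoff equals the payoff from either column against (3/13, 10/13). Using Cooperate: 7(3/13) + 4(10/13) = 61/13.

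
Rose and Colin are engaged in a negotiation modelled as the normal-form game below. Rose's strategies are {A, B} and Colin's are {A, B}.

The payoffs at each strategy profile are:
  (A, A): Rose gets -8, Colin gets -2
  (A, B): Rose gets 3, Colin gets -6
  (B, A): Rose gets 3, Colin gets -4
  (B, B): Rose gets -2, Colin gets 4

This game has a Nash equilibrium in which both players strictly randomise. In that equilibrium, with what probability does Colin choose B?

11/16

Let q be the probability that Colin plays A. In a completely mixed equilibrium, Rose must be indifferent between A and B.
Rose's expected payoff from A is −8q + 3(1−q); from B it is 3q − 2(1−q).
Setting these equal: −11q + 3 = 5q − 2, so q = 5/16.
Therefore Colin plays B with probability 1 − 5/16 = 11/16.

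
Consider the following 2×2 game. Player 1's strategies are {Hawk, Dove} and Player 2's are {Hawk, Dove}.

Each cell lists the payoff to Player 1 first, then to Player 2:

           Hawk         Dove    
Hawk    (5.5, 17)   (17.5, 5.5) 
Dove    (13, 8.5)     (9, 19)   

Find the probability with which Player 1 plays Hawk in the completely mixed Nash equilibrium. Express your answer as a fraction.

Let p be the probability that Player 1 plays Hawk. In a completely mixed equilibrium, Player 2 must be indifferent between Hawk and Dove.
Player 2's expected payoff from Hawk is 17p + 8.5(1−p); from Dove it is 5.5p + 19(1−p).
Setting these equal: 8.5p + 8.5 = −13.5p + 19, so p = 21/44.

21/44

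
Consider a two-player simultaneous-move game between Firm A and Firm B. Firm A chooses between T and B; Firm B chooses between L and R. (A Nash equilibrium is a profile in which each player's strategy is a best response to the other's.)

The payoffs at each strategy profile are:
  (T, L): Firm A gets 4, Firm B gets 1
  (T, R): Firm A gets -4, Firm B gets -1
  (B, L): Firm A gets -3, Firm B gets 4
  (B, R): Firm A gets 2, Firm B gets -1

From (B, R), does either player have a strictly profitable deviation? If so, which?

Firm A at (B, R) earns 2; deviating to T yields -4 — not better.
Firm B earns -1; deviating to L yields 4 — a strict improvement.
Only Firm B has a strictly profitable deviation.

Firm B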